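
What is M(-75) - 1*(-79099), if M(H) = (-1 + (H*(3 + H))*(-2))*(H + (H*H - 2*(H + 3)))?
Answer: -61421795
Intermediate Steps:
M(H) = (-1 - 2*H*(3 + H))*(-6 + H² - H) (M(H) = (-1 - 2*H*(3 + H))*(H + (H² - 2*(3 + H))) = (-1 - 2*H*(3 + H))*(H + (H² + (-6 - 2*H))) = (-1 - 2*H*(3 + H))*(H + (-6 + H² - 2*H)) = (-1 - 2*H*(3 + H))*(-6 + H² - H))
M(-75) - 1*(-79099) = (6 - 4*(-75)³ - 2*(-75)⁴ + 17*(-75)² + 37*(-75)) - 1*(-79099) = (6 - 4*(-421875) - 2*31640625 + 17*5625 - 2775) + 79099 = (6 + 1687500 - 63281250 + 95625 - 2775) + 79099 = -61500894 + 79099 = -61421795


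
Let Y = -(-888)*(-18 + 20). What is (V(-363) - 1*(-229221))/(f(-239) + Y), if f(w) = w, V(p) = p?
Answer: 228858/1537 ≈ 148.90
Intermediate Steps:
Y = 1776 (Y = -(-888)*2 = -111*(-16) = 1776)
(V(-363) - 1*(-229221))/(f(-239) + Y) = (-363 - 1*(-229221))/(-239 + 1776) = (-363 + 229221)/1537 = 228858*(1/1537) = 228858/1537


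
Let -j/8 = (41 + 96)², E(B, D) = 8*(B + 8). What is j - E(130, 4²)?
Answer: -151256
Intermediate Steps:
E(B, D) = 64 + 8*B (E(B, D) = 8*(8 + B) = 64 + 8*B)
j = -150152 (j = -8*(41 + 96)² = -8*137² = -8*18769 = -150152)
j - E(130, 4²) = -150152 - (64 + 8*130) = -150152 - (64 + 1040) = -150152 - 1*1104 = -150152 - 1104 = -151256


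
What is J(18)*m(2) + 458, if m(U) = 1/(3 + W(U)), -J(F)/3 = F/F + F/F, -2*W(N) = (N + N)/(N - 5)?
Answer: 5020/11 ≈ 456.36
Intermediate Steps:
W(N) = -N/(-5 + N) (W(N) = -(N + N)/(2*(N - 5)) = -2*N/(2*(-5 + N)) = -N/(-5 + N))
J(F) = -6 (J(F) = -3*(F/F + F/F) = -3*(1 + 1) = -3*2 = -6)
m(U) = 1/(3 - U/(-5 + U))
J(18)*m(2) + 458 = -6*(5 - 1*2)/(15 - 2*2) + 458 = -6*(5 - 2)/(15 - 4) + 458 = -6*3/11 + 458 = -18/11 + 458 = 5020/11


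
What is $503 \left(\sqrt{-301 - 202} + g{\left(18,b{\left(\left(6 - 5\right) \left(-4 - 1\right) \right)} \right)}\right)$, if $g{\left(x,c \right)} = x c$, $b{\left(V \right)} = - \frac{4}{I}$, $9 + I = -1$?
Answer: $\frac{18108}{5} + 503 i \sqrt{503} \approx 3621.6 + 11281.0 i$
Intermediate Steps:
$I = -10$ ($I = -9 - 1 = -10$)
$b{\left(V \right)} = \frac{2}{5}$ ($b{\left(V \right)} = - \frac{4}{-10} = \left(-4\right) \left(- \frac{1}{10}\right) = \frac{2}{5}$)
$g{\left(x,c \right)} = c x$
$503 \left(\sqrt{-301 - 202} + g{\left(18,b{\left(\left(6 - 5\right) \left(-4 - 1\right) \right)} \right)}\right) = 503 \left(\sqrt{-301 - 202} + \frac{2}{5} \cdot 18\right) = 503 \left(\sqrt{-503} + \frac{36}{5}\right) = 503 \left(i \sqrt{503} + \frac{36}{5}\right) = 503 \left(\frac{36}{5} + i \sqrt{503}\right) = \frac{18108}{5} + 503 i \sqrt{503}$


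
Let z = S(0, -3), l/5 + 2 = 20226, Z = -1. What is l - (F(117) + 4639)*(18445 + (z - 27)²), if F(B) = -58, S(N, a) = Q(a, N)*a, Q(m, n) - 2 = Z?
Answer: -88518325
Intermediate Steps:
Q(m, n) = 1 (Q(m, n) = 2 - 1 = 1)
l = 101120 (l = -10 + 5*20226 = -10 + 101130 = 101120)
S(N, a) = a (S(N, a) = 1*a = a)
z = -3
l - (F(117) + 4639)*(18445 + (z - 27)²) = 101120 - (-58 + 4639)*(18445 + (-3 - 27)²) = 101120 - 4581*(18445 + (-30)²) = 101120 - 4581*(18445 + 900) = 101120 - 4581*19345 = 101120 - 1*88619445 = 101120 - 88619445 = -88518325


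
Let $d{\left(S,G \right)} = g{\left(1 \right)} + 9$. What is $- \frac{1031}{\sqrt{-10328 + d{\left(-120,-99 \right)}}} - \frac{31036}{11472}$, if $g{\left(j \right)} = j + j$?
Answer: $- \frac{7759}{2868} + \frac{1031 i \sqrt{10317}}{10317} \approx -2.7054 + 10.15 i$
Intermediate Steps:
$g{\left(j \right)} = 2 j$
$d{\left(S,G \right)} = 11$ ($d{\left(S,G \right)} = 2 \cdot 1 + 9 = 2 + 9 = 11$)
$- \frac{1031}{\sqrt{-10328 + d{\left(-120,-99 \right)}}} - \frac{31036}{11472} = - \frac{1031}{\sqrt{-10328 + 11}} - \frac{31036}{11472} = - \frac{1031}{\sqrt{-10317}} - \frac{7759}{2868} = - \frac{1031}{i \sqrt{10317}} - \frac{7759}{2868} = - 1031 \left(- \frac{i \sqrt{10317}}{10317}\right) - \frac{7759}{2868} = \frac{1031 i \sqrt{10317}}{10317} - \frac{7759}{2868} = - \frac{7759}{2868} + \frac{1031 i \sqrt{10317}}{10317}$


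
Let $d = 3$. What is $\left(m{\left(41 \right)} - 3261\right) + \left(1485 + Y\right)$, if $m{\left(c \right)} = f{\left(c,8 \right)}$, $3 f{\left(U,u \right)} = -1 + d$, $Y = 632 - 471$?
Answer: $- \frac{4843}{3} \approx -1614.3$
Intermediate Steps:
$Y = 161$ ($Y = 632 - 471 = 161$)
$f{\left(U,u \right)} = \frac{2}{3}$ ($f{\left(U,u \right)} = \frac{-1 + 3}{3} = \frac{1}{3} \cdot 2 = \frac{2}{3}$)
$m{\left(c \right)} = \frac{2}{3}$
$\left(m{\left(41 \right)} - 3261\right) + \left(1485 + Y\right) = \left(\frac{2}{3} - 3261\right) + \left(1485 + 161\right) = - \frac{9781}{3} + 1646 = - \frac{4843}{3}$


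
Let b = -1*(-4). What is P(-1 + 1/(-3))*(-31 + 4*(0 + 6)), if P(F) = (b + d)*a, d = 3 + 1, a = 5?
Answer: -280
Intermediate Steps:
d = 4
b = 4
P(F) = 40 (P(F) = (4 + 4)*5 = 8*5 = 40)
P(-1 + 1/(-3))*(-31 + 4*(0 + 6)) = 40*(-31 + 4*(0 + 6)) = 40*(-31 + 4*6) = 40*(-31 + 24) = 40*(-7) = -280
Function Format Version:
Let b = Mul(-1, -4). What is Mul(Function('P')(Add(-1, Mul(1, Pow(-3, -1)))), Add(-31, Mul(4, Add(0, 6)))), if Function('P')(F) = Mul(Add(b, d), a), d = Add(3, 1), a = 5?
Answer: -280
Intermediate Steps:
d = 4
b = 4
Function('P')(F) = 40 (Function('P')(F) = Mul(Add(4, 4), 5) = Mul(8, 5) = 40)
Mul(Function('P')(Add(-1, Mul(1, Pow(-3, -1)))), Add(-31, Mul(4, Add(0, 6)))) = Mul(40, Add(-31, Mul(4, Add(0, 6)))) = Mul(40, Add(-31, Mul(4, 6))) = Mul(40, Add(-31, 24)) = Mul(40, -7) = -280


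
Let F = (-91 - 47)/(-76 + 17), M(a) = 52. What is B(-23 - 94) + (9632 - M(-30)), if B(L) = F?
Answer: 565358/59 ≈ 9582.3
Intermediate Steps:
F = 138/59 (F = -138/(-59) = -138*(-1/59) = 138/59 ≈ 2.3390)
B(L) = 138/59
B(-23 - 94) + (9632 - M(-30)) = 138/59 + (9632 - 1*52) = 138/59 + (9632 - 52) = 138/59 + 9580 = 565358/59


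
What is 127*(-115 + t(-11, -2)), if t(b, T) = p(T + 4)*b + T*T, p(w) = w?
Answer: -16891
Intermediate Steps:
t(b, T) = T² + b*(4 + T) (t(b, T) = (T + 4)*b + T*T = (4 + T)*b + T² = b*(4 + T) + T² = T² + b*(4 + T))
127*(-115 + t(-11, -2)) = 127*(-115 + ((-2)² - 11*(4 - 2))) = 127*(-115 + (4 - 11*2)) = 127*(-115 + (4 - 22)) = 127*(-115 - 18) = 127*(-133) = -16891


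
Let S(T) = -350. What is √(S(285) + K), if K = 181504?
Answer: √181154 ≈ 425.62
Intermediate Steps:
√(S(285) + K) = √(-350 + 181504) = √181154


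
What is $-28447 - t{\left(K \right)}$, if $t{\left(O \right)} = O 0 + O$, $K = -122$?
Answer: $-28325$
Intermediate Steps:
$t{\left(O \right)} = O$ ($t{\left(O \right)} = 0 + O = O$)
$-28447 - t{\left(K \right)} = -28447 - -122 = -28447 + 122 = -28325$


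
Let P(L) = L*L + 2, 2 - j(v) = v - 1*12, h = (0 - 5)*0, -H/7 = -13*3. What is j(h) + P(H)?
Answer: 74545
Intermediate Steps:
H = 273 (H = -(-91)*3 = -7*(-39) = 273)
h = 0 (h = -5*0 = 0)
j(v) = 14 - v (j(v) = 2 - (v - 1*12) = 2 - (v - 12) = 2 - (-12 + v) = 2 + (12 - v) = 14 - v)
P(L) = 2 + L² (P(L) = L² + 2 = 2 + L²)
j(h) + P(H) = (14 - 1*0) + (2 + 273²) = (14 + 0) + (2 + 74529) = 14 + 74531 = 74545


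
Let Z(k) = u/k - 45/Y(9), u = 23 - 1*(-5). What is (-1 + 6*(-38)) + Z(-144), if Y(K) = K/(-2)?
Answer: -7891/36 ≈ -219.19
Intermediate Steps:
Y(K) = -K/2 (Y(K) = K*(-½) = -K/2)
u = 28 (u = 23 + 5 = 28)
Z(k) = 10 + 28/k (Z(k) = 28/k - 45/((-½*9)) = 28/k - 45/(-9/2) = 28/k - 45*(-2/9) = 28/k + 10 = 10 + 28/k)
(-1 + 6*(-38)) + Z(-144) = (-1 + 6*(-38)) + (10 + 28/(-144)) = (-1 - 228) + (10 + 28*(-1/144)) = -229 + (10 - 7/36) = -229 + 353/36 = -7891/36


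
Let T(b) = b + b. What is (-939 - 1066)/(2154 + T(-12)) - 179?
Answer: -76655/426 ≈ -179.94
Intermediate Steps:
T(b) = 2*b
(-939 - 1066)/(2154 + T(-12)) - 179 = (-939 - 1066)/(2154 + 2*(-12)) - 179 = -2005/(2154 - 24) - 179 = -2005/2130 - 179 = -2005*1/2130 - 179 = -401/426 - 179 = -76655/426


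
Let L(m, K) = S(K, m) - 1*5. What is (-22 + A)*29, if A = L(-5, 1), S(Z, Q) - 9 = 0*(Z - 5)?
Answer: -522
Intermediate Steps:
S(Z, Q) = 9 (S(Z, Q) = 9 + 0*(Z - 5) = 9 + 0*(-5 + Z) = 9 + 0 = 9)
L(m, K) = 4 (L(m, K) = 9 - 1*5 = 9 - 5 = 4)
A = 4
(-22 + A)*29 = (-22 + 4)*29 = -18*29 = -522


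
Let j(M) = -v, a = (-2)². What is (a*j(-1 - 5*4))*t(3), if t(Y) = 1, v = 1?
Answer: -4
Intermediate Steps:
a = 4
j(M) = -1 (j(M) = -1*1 = -1)
(a*j(-1 - 5*4))*t(3) = (4*(-1))*1 = -4*1 = -4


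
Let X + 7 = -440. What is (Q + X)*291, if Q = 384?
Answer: -18333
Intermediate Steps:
X = -447 (X = -7 - 440 = -447)
(Q + X)*291 = (384 - 447)*291 = -63*291 = -18333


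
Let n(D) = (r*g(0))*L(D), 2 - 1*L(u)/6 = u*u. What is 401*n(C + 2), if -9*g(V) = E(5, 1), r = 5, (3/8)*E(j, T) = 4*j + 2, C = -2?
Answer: -1411520/9 ≈ -1.5684e+5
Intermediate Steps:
L(u) = 12 - 6*u² (L(u) = 12 - 6*u*u = 12 - 6*u²)
E(j, T) = 16/3 + 32*j/3 (E(j, T) = 8*(4*j + 2)/3 = 8*(2 + 4*j)/3 = 16/3 + 32*j/3)
g(V) = -176/27 (g(V) = -(16/3 + (32/3)*5)/9 = -(16/3 + 160/3)/9 = -⅑*176/3 = -176/27)
n(D) = -3520/9 + 1760*D²/9 (n(D) = (5*(-176/27))*(12 - 6*D²) = -880*(12 - 6*D²)/27 = -3520/9 + 1760*D²/9)
401*n(C + 2) = 401*(-3520/9 + 1760*(-2 + 2)²/9) = 401*(-3520/9 + (1760/9)*0²) = 401*(-3520/9 + (1760/9)*0) = 401*(-3520/9 + 0) = 401*(-3520/9) = -1411520/9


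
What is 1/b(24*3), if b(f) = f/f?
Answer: 1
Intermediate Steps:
b(f) = 1
1/b(24*3) = 1/1 = 1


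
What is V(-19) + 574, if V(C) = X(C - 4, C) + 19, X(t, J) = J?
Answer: 574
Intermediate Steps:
V(C) = 19 + C (V(C) = C + 19 = 19 + C)
V(-19) + 574 = (19 - 19) + 574 = 0 + 574 = 574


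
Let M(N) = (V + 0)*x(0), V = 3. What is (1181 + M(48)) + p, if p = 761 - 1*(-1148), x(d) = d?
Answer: 3090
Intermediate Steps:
p = 1909 (p = 761 + 1148 = 1909)
M(N) = 0 (M(N) = (3 + 0)*0 = 3*0 = 0)
(1181 + M(48)) + p = (1181 + 0) + 1909 = 1181 + 1909 = 3090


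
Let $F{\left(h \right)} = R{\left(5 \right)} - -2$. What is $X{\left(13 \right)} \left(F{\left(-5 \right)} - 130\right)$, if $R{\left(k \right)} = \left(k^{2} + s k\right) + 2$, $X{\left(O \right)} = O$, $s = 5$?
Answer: $-988$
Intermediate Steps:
$R{\left(k \right)} = 2 + k^{2} + 5 k$ ($R{\left(k \right)} = \left(k^{2} + 5 k\right) + 2 = 2 + k^{2} + 5 k$)
$F{\left(h \right)} = 54$ ($F{\left(h \right)} = \left(2 + 5^{2} + 5 \cdot 5\right) - -2 = \left(2 + 25 + 25\right) + 2 = 52 + 2 = 54$)
$X{\left(13 \right)} \left(F{\left(-5 \right)} - 130\right) = 13 \left(54 - 130\right) = 13 \left(-76\right) = -988$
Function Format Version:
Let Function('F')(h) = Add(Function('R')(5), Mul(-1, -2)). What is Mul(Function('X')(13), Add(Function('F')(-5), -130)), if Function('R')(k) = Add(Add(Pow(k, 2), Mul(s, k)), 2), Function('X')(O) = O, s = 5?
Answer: -988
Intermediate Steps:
Function('R')(k) = Add(2, Pow(k, 2), Mul(5, k)) (Function('R')(k) = Add(Add(Pow(k, 2), Mul(5, k)), 2) = Add(2, Pow(k, 2), Mul(5, k)))
Function('F')(h) = 54 (Function('F')(h) = Add(Add(2, Pow(5, 2), Mul(5, 5)), Mul(-1, -2)) = Add(Add(2, 25, 25), 2) = Add(52, 2) = 54)
Mul(Function('X')(13), Add(Function('F')(-5), -130)) = Mul(13, Add(54, -130)) = Mul(13, -76) = -988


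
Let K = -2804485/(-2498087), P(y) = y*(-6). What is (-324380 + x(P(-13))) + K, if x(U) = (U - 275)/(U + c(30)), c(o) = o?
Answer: -87515771033239/269793396 ≈ -3.2438e+5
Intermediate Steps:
P(y) = -6*y
K = 2804485/2498087 (K = -2804485*(-1/2498087) = 2804485/2498087 ≈ 1.1227)
x(U) = (-275 + U)/(30 + U) (x(U) = (U - 275)/(U + 30) = (-275 + U)/(30 + U))
(-324380 + x(P(-13))) + K = (-324380 + (-275 - 6*(-13))/(30 - 6*(-13))) + 2804485/2498087 = (-324380 + (-275 + 78)/(30 + 78)) + 2804485/2498087 = (-324380 - 197/108) + 2804485/2498087 = -35033237/108 + 2804485/2498087 = -87515771033239/269793396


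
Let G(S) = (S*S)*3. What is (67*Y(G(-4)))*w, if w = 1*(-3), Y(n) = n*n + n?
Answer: -472752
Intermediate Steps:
G(S) = 3*S² (G(S) = S²*3 = 3*S²)
Y(n) = n + n² (Y(n) = n² + n = n + n²)
w = -3
(67*Y(G(-4)))*w = (67*((3*(-4)²)*(1 + 3*(-4)²)))*(-3) = (67*((3*16)*(1 + 3*16)))*(-3) = (67*(48*(1 + 48)))*(-3) = (67*(48*49))*(-3) = (67*2352)*(-3) = 157584*(-3) = -472752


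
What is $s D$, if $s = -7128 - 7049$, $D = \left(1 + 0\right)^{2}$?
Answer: $-14177$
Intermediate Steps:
$D = 1$ ($D = 1^{2} = 1$)
$s = -14177$ ($s = -7128 - 7049 = -14177$)
$s D = \left(-14177\right) 1 = -14177$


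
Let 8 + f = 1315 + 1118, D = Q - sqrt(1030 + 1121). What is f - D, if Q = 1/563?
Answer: 1365274/563 + 3*sqrt(239) ≈ 2471.4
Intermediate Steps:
Q = 1/563 ≈ 0.0017762
D = 1/563 - 3*sqrt(239) (D = 1/563 - sqrt(1030 + 1121) = 1/563 - sqrt(2151) = 1/563 - 3*sqrt(239) ≈ -46.377)
f = 2425 (f = -8 + (1315 + 1118) = -8 + 2433 = 2425)
f - D = 2425 - (1/563 - 3*sqrt(239)) = 2425 + (-1/563 + 3*sqrt(239)) = 1365274/563 + 3*sqrt(239)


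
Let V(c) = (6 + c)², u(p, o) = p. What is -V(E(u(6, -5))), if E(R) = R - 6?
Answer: -36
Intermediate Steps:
E(R) = -6 + R
-V(E(u(6, -5))) = -(6 + (-6 + 6))² = -(6 + 0)² = -1*6² = -1*36 = -36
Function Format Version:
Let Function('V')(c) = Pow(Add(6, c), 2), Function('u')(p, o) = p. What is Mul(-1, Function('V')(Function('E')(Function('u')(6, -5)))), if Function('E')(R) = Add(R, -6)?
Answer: -36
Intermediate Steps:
Function('E')(R) = Add(-6, R)
Mul(-1, Function('V')(Function('E')(Function('u')(6, -5)))) = Mul(-1, Pow(Add(6, Add(-6, 6)), 2)) = Mul(-1, Pow(Add(6, 0), 2)) = Mul(-1, Pow(6, 2)) = Mul(-1, 36) = -36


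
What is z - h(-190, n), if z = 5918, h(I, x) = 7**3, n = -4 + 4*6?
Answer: 5575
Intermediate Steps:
n = 20 (n = -4 + 24 = 20)
h(I, x) = 343
z - h(-190, n) = 5918 - 1*343 = 5918 - 343 = 5575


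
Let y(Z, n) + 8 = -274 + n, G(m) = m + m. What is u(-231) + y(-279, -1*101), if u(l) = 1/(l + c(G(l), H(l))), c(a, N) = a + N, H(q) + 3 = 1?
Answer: -266186/695 ≈ -383.00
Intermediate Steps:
G(m) = 2*m
H(q) = -2 (H(q) = -3 + 1 = -2)
y(Z, n) = -282 + n (y(Z, n) = -8 + (-274 + n) = -282 + n)
c(a, N) = N + a
u(l) = 1/(-2 + 3*l) (u(l) = 1/(l + (-2 + 2*l)) = 1/(-2 + 3*l))
u(-231) + y(-279, -1*101) = 1/(-2 + 3*(-231)) + (-282 - 1*101) = 1/(-2 - 693) + (-282 - 101) = 1/(-695) - 383 = -1/695 - 383 = -266186/695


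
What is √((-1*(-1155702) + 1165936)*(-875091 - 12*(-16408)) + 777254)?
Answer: 2*I*√393630626539 ≈ 1.2548e+6*I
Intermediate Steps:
√((-1*(-1155702) + 1165936)*(-875091 - 12*(-16408)) + 777254) = √((1155702 + 1165936)*(-875091 + 196896) + 777254) = √(2321638*(-678195) + 777254) = √(-1574523283410 + 777254) = √(-1574522506156) = 2*I*√393630626539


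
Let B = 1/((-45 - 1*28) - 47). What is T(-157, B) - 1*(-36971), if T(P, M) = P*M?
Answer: 4436677/120 ≈ 36972.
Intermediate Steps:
B = -1/120 (B = 1/((-45 - 28) - 47) = 1/(-73 - 47) = 1/(-120) = -1/120 ≈ -0.0083333)
T(P, M) = M*P
T(-157, B) - 1*(-36971) = -1/120*(-157) - 1*(-36971) = 157/120 + 36971 = 4436677/120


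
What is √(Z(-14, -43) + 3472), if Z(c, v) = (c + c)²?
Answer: 4*√266 ≈ 65.238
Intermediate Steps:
Z(c, v) = 4*c² (Z(c, v) = (2*c)² = 4*c²)
√(Z(-14, -43) + 3472) = √(4*(-14)² + 3472) = √(4*196 + 3472) = √(784 + 3472) = √4256 = 4*√266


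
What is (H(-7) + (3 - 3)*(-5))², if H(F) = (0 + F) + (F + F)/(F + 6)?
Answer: 49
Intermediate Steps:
H(F) = F + 2*F/(6 + F) (H(F) = F + (2*F)/(6 + F) = F + 2*F/(6 + F))
(H(-7) + (3 - 3)*(-5))² = (-7*(8 - 7)/(6 - 7) + (3 - 3)*(-5))² = (-7*1/(-1) + 0*(-5))² = (-7*(-1)*1 + 0)² = (7 + 0)² = 7² = 49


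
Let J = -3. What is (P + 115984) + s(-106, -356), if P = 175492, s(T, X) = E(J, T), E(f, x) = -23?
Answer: 291453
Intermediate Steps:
s(T, X) = -23
(P + 115984) + s(-106, -356) = (175492 + 115984) - 23 = 291476 - 23 = 291453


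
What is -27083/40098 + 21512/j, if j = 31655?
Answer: 5275811/1269302190 ≈ 0.0041565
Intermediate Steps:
-27083/40098 + 21512/j = -27083/40098 + 21512/31655 = 5275811/1269302190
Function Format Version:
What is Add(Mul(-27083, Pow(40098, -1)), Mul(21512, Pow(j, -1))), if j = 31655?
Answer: Rational(5275811, 1269302190) ≈ 0.0041565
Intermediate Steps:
Add(Mul(-27083, Pow(40098, -1)), Mul(21512, Pow(j, -1))) = Add(Mul(-27083, Pow(40098, -1)), Mul(21512, Pow(31655, -1))) = Add(Mul(-27083, Rational(1, 40098)), Mul(21512, Rational(1, 31655))) = Add(Rational(-27083, 40098), Rational(21512, 31655)) = Rational(5275811, 1269302190)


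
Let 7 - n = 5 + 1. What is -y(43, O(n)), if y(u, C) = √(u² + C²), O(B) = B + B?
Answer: -√1853 ≈ -43.047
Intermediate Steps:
n = 1 (n = 7 - (5 + 1) = 7 - 1*6 = 7 - 6 = 1)
O(B) = 2*B
y(u, C) = √(C² + u²)
-y(43, O(n)) = -√((2*1)² + 43²) = -√(2² + 1849) = -√(4 + 1849) = -√1853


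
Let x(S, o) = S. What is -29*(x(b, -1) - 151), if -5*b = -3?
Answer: 21808/5 ≈ 4361.6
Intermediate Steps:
b = ⅗ (b = -⅕*(-3) = ⅗ ≈ 0.60000)
-29*(x(b, -1) - 151) = -29*(⅗ - 151) = -29*(-752/5) = 21808/5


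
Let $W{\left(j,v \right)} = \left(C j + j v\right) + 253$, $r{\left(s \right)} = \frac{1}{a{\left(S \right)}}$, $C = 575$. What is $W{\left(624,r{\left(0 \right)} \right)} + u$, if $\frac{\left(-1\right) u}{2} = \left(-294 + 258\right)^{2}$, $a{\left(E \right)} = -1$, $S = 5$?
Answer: $355837$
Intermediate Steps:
$u = -2592$ ($u = - 2 \left(-294 + 258\right)^{2} = - 2 \left(-36\right)^{2} = \left(-2\right) 1296 = -2592$)
$r{\left(s \right)} = -1$ ($r{\left(s \right)} = \frac{1}{-1} = -1$)
$W{\left(j,v \right)} = 253 + 575 j + j v$ ($W{\left(j,v \right)} = \left(575 j + j v\right) + 253 = 253 + 575 j + j v$)
$W{\left(624,r{\left(0 \right)} \right)} + u = \left(253 + 575 \cdot 624 + 624 \left(-1\right)\right) - 2592 = \left(253 + 358800 - 624\right) - 2592 = 358429 - 2592 = 355837$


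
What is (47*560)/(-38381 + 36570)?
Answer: -26320/1811 ≈ -14.533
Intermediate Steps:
(47*560)/(-38381 + 36570) = 26320/(-1811) = 26320*(-1/1811) = -26320/1811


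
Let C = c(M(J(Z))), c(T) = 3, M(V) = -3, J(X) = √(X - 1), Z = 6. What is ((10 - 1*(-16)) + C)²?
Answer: 841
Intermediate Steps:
J(X) = √(-1 + X)
C = 3
((10 - 1*(-16)) + C)² = ((10 - 1*(-16)) + 3)² = ((10 + 16) + 3)² = (26 + 3)² = 29² = 841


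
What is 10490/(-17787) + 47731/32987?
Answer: 502957667/586739769 ≈ 0.85721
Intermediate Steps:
10490/(-17787) + 47731/32987 = 10490*(-1/17787) + 47731*(1/32987) = -10490/17787 + 47731/32987 = 502957667/586739769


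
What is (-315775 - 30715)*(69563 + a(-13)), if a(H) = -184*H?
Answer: -24931687950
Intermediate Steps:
(-315775 - 30715)*(69563 + a(-13)) = (-315775 - 30715)*(69563 - 184*(-13)) = -346490*(69563 + 2392) = -346490*71955 = -24931687950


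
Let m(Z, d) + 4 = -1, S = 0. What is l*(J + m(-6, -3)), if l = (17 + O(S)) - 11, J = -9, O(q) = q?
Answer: -84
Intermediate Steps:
m(Z, d) = -5 (m(Z, d) = -4 - 1 = -5)
l = 6 (l = (17 + 0) - 11 = 17 - 11 = 6)
l*(J + m(-6, -3)) = 6*(-9 - 5) = 6*(-14) = -84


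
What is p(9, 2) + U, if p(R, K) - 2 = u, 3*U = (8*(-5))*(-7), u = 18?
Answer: 340/3 ≈ 113.33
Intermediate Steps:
U = 280/3 (U = ((8*(-5))*(-7))/3 = (-40*(-7))/3 = (⅓)*280 = 280/3 ≈ 93.333)
p(R, K) = 20 (p(R, K) = 2 + 18 = 20)
p(9, 2) + U = 20 + 280/3 = 340/3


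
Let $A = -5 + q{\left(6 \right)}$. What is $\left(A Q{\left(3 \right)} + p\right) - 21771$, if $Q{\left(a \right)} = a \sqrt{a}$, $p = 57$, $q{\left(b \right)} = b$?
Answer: $-21714 + 3 \sqrt{3} \approx -21709.0$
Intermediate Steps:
$Q{\left(a \right)} = a^{\frac{3}{2}}$
$A = 1$ ($A = -5 + 6 = 1$)
$\left(A Q{\left(3 \right)} + p\right) - 21771 = \left(1 \cdot 3^{\frac{3}{2}} + 57\right) - 21771 = \left(1 \cdot 3 \sqrt{3} + 57\right) - 21771 = \left(3 \sqrt{3} + 57\right) - 21771 = \left(57 + 3 \sqrt{3}\right) - 21771 = -21714 + 3 \sqrt{3}$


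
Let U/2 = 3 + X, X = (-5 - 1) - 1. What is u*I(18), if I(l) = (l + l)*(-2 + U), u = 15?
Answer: -5400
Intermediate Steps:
X = -7 (X = -6 - 1 = -7)
U = -8 (U = 2*(3 - 7) = 2*(-4) = -8)
I(l) = -20*l (I(l) = (l + l)*(-2 - 8) = (2*l)*(-10) = -20*l)
u*I(18) = 15*(-20*18) = 15*(-360) = -5400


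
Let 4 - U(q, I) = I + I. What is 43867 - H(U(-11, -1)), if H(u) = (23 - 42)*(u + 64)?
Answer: 45197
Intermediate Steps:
U(q, I) = 4 - 2*I (U(q, I) = 4 - (I + I) = 4 - 2*I)
H(u) = -1216 - 19*u (H(u) = -19*(64 + u) = -1216 - 19*u)
43867 - H(U(-11, -1)) = 43867 - (-1216 - 19*(4 - 2*(-1))) = 43867 - (-1216 - 19*(4 + 2)) = 43867 - (-1216 - 19*6) = 43867 - (-1216 - 114) = 43867 - 1*(-1330) = 43867 + 1330 = 45197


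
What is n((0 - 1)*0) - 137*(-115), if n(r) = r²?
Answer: 15755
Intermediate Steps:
n((0 - 1)*0) - 137*(-115) = ((0 - 1)*0)² - 137*(-115) = (-1*0)² + 15755 = 0² + 15755 = 0 + 15755 = 15755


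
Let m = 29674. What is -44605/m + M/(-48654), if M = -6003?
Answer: -55335518/40104411 ≈ -1.3798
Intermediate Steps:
-44605/m + M/(-48654) = -44605/29674 - 6003/(-48654) = -44605*1/29674 - 6003*(-1/48654) = -44605/29674 + 667/5406 = -55335518/40104411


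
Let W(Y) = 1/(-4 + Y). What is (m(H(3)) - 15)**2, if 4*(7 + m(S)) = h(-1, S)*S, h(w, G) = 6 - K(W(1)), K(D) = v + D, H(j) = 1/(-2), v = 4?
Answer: 286225/576 ≈ 496.92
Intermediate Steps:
H(j) = -1/2
K(D) = 4 + D
h(w, G) = 7/3 (h(w, G) = 6 - (4 + 1/(-4 + 1)) = 6 - (4 + 1/(-3)) = 6 - (4 - 1/3) = 6 - 1*11/3 = 6 - 11/3 = 7/3)
m(S) = -7 + 7*S/12 (m(S) = -7 + (7*S/3)/4 = -7 + 7*S/12)
(m(H(3)) - 15)**2 = ((-7 + (7/12)*(-1/2)) - 15)**2 = ((-7 - 7/24) - 15)**2 = (-175/24 - 15)**2 = (-535/24)**2 = 286225/576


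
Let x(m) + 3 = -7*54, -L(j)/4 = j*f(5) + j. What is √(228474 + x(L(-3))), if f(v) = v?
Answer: √228093 ≈ 477.59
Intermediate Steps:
L(j) = -24*j (L(j) = -4*(j*5 + j) = -4*(5*j + j) = -24*j)
x(m) = -381 (x(m) = -3 - 7*54 = -3 - 378 = -381)
√(228474 + x(L(-3))) = √(228474 - 381) = √228093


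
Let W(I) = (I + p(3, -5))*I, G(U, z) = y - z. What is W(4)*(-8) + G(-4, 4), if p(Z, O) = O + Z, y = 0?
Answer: -68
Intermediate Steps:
G(U, z) = -z (G(U, z) = 0 - z = -z)
W(I) = I*(-2 + I) (W(I) = (I + (-5 + 3))*I = (I - 2)*I = (-2 + I)*I = I*(-2 + I))
W(4)*(-8) + G(-4, 4) = (4*(-2 + 4))*(-8) - 1*4 = (4*2)*(-8) - 4 = 8*(-8) - 4 = -64 - 4 = -68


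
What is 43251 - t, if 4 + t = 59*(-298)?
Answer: 60837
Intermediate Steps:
t = -17586 (t = -4 + 59*(-298) = -4 - 17582 = -17586)
43251 - t = 43251 - 1*(-17586) = 43251 + 17586 = 60837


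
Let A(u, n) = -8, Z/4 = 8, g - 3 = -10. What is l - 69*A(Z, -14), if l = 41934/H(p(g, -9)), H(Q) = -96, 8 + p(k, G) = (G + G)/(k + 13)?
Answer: 1843/16 ≈ 115.19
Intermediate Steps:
g = -7 (g = 3 - 10 = -7)
Z = 32 (Z = 4*8 = 32)
p(k, G) = -8 + 2*G/(13 + k) (p(k, G) = -8 + (G + G)/(k + 13) = -8 + (2*G)/(13 + k) = -8 + 2*G/(13 + k))
l = -6989/16 (l = 41934/(-96) = 41934*(-1/96) = -6989/16 ≈ -436.81)
l - 69*A(Z, -14) = -6989/16 - 69*(-8) = -6989/16 + 552 = 1843/16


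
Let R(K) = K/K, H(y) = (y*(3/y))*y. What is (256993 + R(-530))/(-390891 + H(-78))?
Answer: -256994/391125 ≈ -0.65706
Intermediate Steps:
H(y) = 3*y
R(K) = 1
(256993 + R(-530))/(-390891 + H(-78)) = (256993 + 1)/(-390891 + 3*(-78)) = 256994/(-390891 - 234) = 256994/(-391125) = 256994*(-1/391125) = -256994/391125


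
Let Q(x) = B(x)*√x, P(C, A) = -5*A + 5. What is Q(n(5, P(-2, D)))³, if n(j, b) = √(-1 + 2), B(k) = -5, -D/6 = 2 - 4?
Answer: -125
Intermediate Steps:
D = 12 (D = -6*(2 - 4) = -6*(-2) = 12)
P(C, A) = 5 - 5*A
n(j, b) = 1 (n(j, b) = √1 = 1)
Q(x) = -5*√x
Q(n(5, P(-2, D)))³ = (-5*√1)³ = (-5*1)³ = (-5)³ = -125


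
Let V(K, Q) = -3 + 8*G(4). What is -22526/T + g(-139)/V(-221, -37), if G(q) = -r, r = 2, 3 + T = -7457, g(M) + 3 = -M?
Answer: -293283/70870 ≈ -4.1383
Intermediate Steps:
g(M) = -3 - M
T = -7460 (T = -3 - 7457 = -7460)
G(q) = -2 (G(q) = -1*2 = -2)
V(K, Q) = -19 (V(K, Q) = -3 + 8*(-2) = -3 - 16 = -19)
-22526/T + g(-139)/V(-221, -37) = -22526/(-7460) + (-3 - 1*(-139))/(-19) = -22526*(-1/7460) + (-3 + 139)*(-1/19) = 11263/3730 + 136*(-1/19) = 11263/3730 - 136/19 = -293283/70870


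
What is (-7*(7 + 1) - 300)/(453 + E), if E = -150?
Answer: -356/303 ≈ -1.1749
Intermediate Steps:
(-7*(7 + 1) - 300)/(453 + E) = (-7*(7 + 1) - 300)/(453 - 150) = (-7*8 - 300)/303 = (-56 - 300)*(1/303) = -356*1/303 = -356/303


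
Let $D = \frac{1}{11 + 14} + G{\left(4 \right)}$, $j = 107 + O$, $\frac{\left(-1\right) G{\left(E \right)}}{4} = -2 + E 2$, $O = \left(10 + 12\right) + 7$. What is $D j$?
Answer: $- \frac{81464}{25} \approx -3258.6$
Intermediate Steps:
$O = 29$ ($O = 22 + 7 = 29$)
$G{\left(E \right)} = 8 - 8 E$ ($G{\left(E \right)} = - 4 \left(-2 + E 2\right) = - 4 \left(-2 + 2 E\right) = 8 - 8 E$)
$j = 136$ ($j = 107 + 29 = 136$)
$D = - \frac{599}{25}$ ($D = \frac{1}{11 + 14} + \left(8 - 32\right) = \frac{1}{25} + \left(8 - 32\right) = \frac{1}{25} - 24 = - \frac{599}{25} \approx -23.96$)
$D j = \left(- \frac{599}{25}\right) 136 = - \frac{81464}{25}$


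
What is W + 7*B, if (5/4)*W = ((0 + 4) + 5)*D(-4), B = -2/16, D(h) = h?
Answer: -1187/40 ≈ -29.675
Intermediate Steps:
B = -1/8 (B = -2*1/16 = -1/8 ≈ -0.12500)
W = -144/5 (W = 4*(((0 + 4) + 5)*(-4))/5 = 4*((4 + 5)*(-4))/5 = 4*(9*(-4))/5 = (4/5)*(-36) = -144/5 ≈ -28.800)
W + 7*B = -144/5 + 7*(-1/8) = -144/5 - 7/8 = -1187/40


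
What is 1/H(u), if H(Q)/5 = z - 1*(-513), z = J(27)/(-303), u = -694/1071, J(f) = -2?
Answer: 303/777205 ≈ 0.00038986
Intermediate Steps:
u = -694/1071 (u = -694*1/1071 = -694/1071 ≈ -0.64799)
z = 2/303 (z = -2/(-303) = -2*(-1/303) = 2/303 ≈ 0.0066007)
H(Q) = 777205/303 (H(Q) = 5*(2/303 - 1*(-513)) = 5*(2/303 + 513) = 5*(155441/303) = 777205/303)
1/H(u) = 1/(777205/303) = 303/777205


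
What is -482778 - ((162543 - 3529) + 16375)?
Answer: -658167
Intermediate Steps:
-482778 - ((162543 - 3529) + 16375) = -482778 - (159014 + 16375) = -482778 - 1*175389 = -482778 - 175389 = -658167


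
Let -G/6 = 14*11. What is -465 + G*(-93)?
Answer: 85467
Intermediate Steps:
G = -924 (G = -84*11 = -6*154 = -924)
-465 + G*(-93) = -465 - 924*(-93) = -465 + 85932 = 85467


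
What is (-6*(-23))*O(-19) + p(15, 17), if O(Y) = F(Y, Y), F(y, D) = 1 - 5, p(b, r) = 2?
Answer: -550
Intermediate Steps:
F(y, D) = -4
O(Y) = -4
(-6*(-23))*O(-19) + p(15, 17) = -6*(-23)*(-4) + 2 = 138*(-4) + 2 = -552 + 2 = -550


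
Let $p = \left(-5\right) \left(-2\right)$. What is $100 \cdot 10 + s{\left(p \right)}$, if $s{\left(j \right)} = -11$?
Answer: $989$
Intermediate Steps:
$p = 10$
$100 \cdot 10 + s{\left(p \right)} = 100 \cdot 10 - 11 = 1000 - 11 = 989$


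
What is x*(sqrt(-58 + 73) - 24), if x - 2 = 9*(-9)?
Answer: 1896 - 79*sqrt(15) ≈ 1590.0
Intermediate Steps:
x = -79 (x = 2 + 9*(-9) = 2 - 81 = -79)
x*(sqrt(-58 + 73) - 24) = -79*(sqrt(-58 + 73) - 24) = -79*(sqrt(15) - 24) = -79*(-24 + sqrt(15)) = 1896 - 79*sqrt(15)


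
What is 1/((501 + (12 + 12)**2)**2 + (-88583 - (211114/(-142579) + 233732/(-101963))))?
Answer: 14537782577/15575050063830252 ≈ 9.3340e-7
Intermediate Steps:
1/((501 + (12 + 12)**2)**2 + (-88583 - (211114/(-142579) + 233732/(-101963)))) = 1/((501 + 24**2)**2 + (-88583 - (211114*(-1/142579) + 233732*(-1/101963)))) = 1/((501 + 576)**2 + (-88583 - (-211114/142579 - 233732/101963))) = 1/(1077**2 + (-88583 - 1*(-54851091610/14537782577))) = 1/(1159929 + (-88583 + 54851091610/14537782577)) = 1/(1159929 - 1287745542926781/14537782577) = 1/(15575050063830252/14537782577) = 14537782577/15575050063830252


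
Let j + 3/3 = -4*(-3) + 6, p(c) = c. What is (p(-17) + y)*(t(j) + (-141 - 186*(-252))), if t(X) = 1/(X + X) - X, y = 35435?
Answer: 28126797393/17 ≈ 1.6545e+9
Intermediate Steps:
j = 17 (j = -1 + (-4*(-3) + 6) = -1 + (12 + 6) = -1 + 18 = 17)
t(X) = 1/(2*X) - X
(p(-17) + y)*(t(j) + (-141 - 186*(-252))) = (-17 + 35435)*(((½)/17 - 1*17) + (-141 - 186*(-252))) = 35418*(((½)*(1/17) - 17) + (-141 + 46872)) = 35418*((1/34 - 17) + 46731) = 35418*(-577/34 + 46731) = 35418*(1588277/34) = 28126797393/17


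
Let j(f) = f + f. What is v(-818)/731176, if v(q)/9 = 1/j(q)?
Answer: -9/1196203936 ≈ -7.5238e-9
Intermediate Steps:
j(f) = 2*f
v(q) = 9/(2*q) (v(q) = 9/((2*q)) = 9*(1/(2*q)) = 9/(2*q))
v(-818)/731176 = ((9/2)/(-818))/731176 = ((9/2)*(-1/818))*(1/731176) = -9/1636*1/731176 = -9/1196203936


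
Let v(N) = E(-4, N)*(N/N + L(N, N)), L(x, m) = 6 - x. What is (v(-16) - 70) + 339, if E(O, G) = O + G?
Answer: -191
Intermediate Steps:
E(O, G) = G + O
v(N) = (-4 + N)*(7 - N) (v(N) = (N - 4)*(N/N + (6 - N)) = (-4 + N)*(1 + (6 - N)) = (-4 + N)*(7 - N))
(v(-16) - 70) + 339 = (-(-7 - 16)*(-4 - 16) - 70) + 339 = (-1*(-23)*(-20) - 70) + 339 = (-460 - 70) + 339 = -530 + 339 = -191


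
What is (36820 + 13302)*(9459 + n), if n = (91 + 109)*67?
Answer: 1145738798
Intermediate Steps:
n = 13400 (n = 200*67 = 13400)
(36820 + 13302)*(9459 + n) = (36820 + 13302)*(9459 + 13400) = 50122*22859 = 1145738798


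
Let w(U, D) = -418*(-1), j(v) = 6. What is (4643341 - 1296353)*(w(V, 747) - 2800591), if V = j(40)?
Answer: -9372145428924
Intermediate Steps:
V = 6
w(U, D) = 418
(4643341 - 1296353)*(w(V, 747) - 2800591) = (4643341 - 1296353)*(418 - 2800591) = 3346988*(-2800173) = -9372145428924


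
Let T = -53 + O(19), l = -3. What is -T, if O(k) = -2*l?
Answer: 47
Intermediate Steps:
O(k) = 6 (O(k) = -2*(-3) = 6)
T = -47 (T = -53 + 6 = -47)
-T = -1*(-47) = 47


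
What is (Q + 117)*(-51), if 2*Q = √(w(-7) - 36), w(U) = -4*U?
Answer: -5967 - 51*I*√2 ≈ -5967.0 - 72.125*I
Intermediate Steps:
Q = I*√2 (Q = √(-4*(-7) - 36)/2 = √(28 - 36)/2 = √(-8)/2 = (2*I*√2)/2 = I*√2 ≈ 1.4142*I)
(Q + 117)*(-51) = (I*√2 + 117)*(-51) = (117 + I*√2)*(-51) = -5967 - 51*I*√2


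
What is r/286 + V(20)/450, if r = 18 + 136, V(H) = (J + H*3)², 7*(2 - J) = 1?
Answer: 2591707/286650 ≈ 9.0414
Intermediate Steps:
J = 13/7 (J = 2 - ⅐*1 = 2 - ⅐ = 13/7 ≈ 1.8571)
V(H) = (13/7 + 3*H)² (V(H) = (13/7 + H*3)² = (13/7 + 3*H)²)
r = 154
r/286 + V(20)/450 = 154/286 + ((13 + 21*20)²/49)/450 = 154*(1/286) + ((13 + 420)²/49)*(1/450) = 7/13 + ((1/49)*433²)*(1/450) = 7/13 + ((1/49)*187489)*(1/450) = 7/13 + (187489/49)*(1/450) = 7/13 + 187489/22050 = 2591707/286650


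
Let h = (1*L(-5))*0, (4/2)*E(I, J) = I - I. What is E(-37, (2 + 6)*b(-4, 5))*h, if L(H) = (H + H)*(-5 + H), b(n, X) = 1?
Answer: 0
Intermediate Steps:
E(I, J) = 0 (E(I, J) = (I - I)/2 = (1/2)*0 = 0)
L(H) = 2*H*(-5 + H) (L(H) = (2*H)*(-5 + H) = 2*H*(-5 + H))
h = 0 (h = (1*(2*(-5)*(-5 - 5)))*0 = (1*(2*(-5)*(-10)))*0 = (1*100)*0 = 100*0 = 0)
E(-37, (2 + 6)*b(-4, 5))*h = 0*0 = 0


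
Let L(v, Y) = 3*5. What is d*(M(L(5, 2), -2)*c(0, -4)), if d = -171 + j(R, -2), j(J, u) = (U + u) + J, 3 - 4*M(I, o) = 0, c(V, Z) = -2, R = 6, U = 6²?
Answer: 393/2 ≈ 196.50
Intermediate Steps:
L(v, Y) = 15
U = 36
M(I, o) = ¾ (M(I, o) = ¾ - ¼*0 = ¾ + 0 = ¾)
j(J, u) = 36 + J + u (j(J, u) = (36 + u) + J = 36 + J + u)
d = -131 (d = -171 + (36 + 6 - 2) = -171 + 40 = -131)
d*(M(L(5, 2), -2)*c(0, -4)) = -393*(-2)/4 = -131*(-3/2) = 393/2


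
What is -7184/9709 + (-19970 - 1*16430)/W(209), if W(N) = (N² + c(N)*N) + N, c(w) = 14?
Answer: -324123/213598 ≈ -1.5174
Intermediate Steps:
W(N) = N² + 15*N (W(N) = (N² + 14*N) + N = N² + 15*N)
-7184/9709 + (-19970 - 1*16430)/W(209) = -7184/9709 + (-19970 - 1*16430)/((209*(15 + 209))) = -7184*1/9709 + (-19970 - 16430)/((209*224)) = -7184/9709 - 36400/46816 = -7184/9709 - 36400*1/46816 = -7184/9709 - 325/418 = -324123/213598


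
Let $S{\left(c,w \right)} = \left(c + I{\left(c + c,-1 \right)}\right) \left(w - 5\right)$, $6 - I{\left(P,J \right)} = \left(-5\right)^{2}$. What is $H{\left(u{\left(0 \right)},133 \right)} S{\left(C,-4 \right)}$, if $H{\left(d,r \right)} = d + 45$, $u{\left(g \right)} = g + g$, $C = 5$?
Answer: $5670$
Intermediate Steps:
$I{\left(P,J \right)} = -19$ ($I{\left(P,J \right)} = 6 - \left(-5\right)^{2} = 6 - 25 = -19$)
$S{\left(c,w \right)} = \left(-19 + c\right) \left(-5 + w\right)$ ($S{\left(c,w \right)} = \left(c - 19\right) \left(w - 5\right) = \left(-19 + c\right) \left(-5 + w\right)$)
$u{\left(g \right)} = 2 g$
$H{\left(d,r \right)} = 45 + d$
$H{\left(u{\left(0 \right)},133 \right)} S{\left(C,-4 \right)} = \left(45 + 2 \cdot 0\right) \left(95 - -76 - 25 + 5 \left(-4\right)\right) = \left(45 + 0\right) \left(95 + 76 - 25 - 20\right) = 45 \cdot 126 = 5670$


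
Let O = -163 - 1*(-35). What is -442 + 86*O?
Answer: -11450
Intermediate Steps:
O = -128 (O = -163 + 35 = -128)
-442 + 86*O = -442 + 86*(-128) = -442 - 11008 = -11450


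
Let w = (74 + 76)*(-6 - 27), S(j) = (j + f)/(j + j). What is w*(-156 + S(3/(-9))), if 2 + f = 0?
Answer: 754875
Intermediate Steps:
f = -2 (f = -2 + 0 = -2)
S(j) = (-2 + j)/(2*j) (S(j) = (j - 2)/(j + j) = (-2 + j)/((2*j)) = (-2 + j)*(1/(2*j)) = (-2 + j)/(2*j))
w = -4950 (w = 150*(-33) = -4950)
w*(-156 + S(3/(-9))) = -4950*(-156 + (-2 + 3/(-9))/(2*((3/(-9))))) = -4950*(-156 + (-2 + 3*(-⅑))/(2*((3*(-⅑))))) = -4950*(-156 + (-2 - ⅓)/(2*(-⅓))) = -4950*(-156 + (½)*(-3)*(-7/3)) = -4950*(-156 + 7/2) = -4950*(-305/2) = 754875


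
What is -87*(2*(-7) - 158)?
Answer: 14964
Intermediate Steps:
-87*(2*(-7) - 158) = -87*(-14 - 158) = -87*(-172) = 14964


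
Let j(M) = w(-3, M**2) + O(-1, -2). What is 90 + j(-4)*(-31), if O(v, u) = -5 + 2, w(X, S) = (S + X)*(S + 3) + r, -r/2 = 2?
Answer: -7350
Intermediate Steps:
r = -4 (r = -2*2 = -4)
w(X, S) = -4 + (3 + S)*(S + X) (w(X, S) = (S + X)*(S + 3) - 4 = (S + X)*(3 + S) - 4 = (3 + S)*(S + X) - 4 = -4 + (3 + S)*(S + X))
O(v, u) = -3
j(M) = -16 + M**4 (j(M) = (-4 + (M**2)**2 + 3*M**2 + 3*(-3) + M**2*(-3)) - 3 = (-4 + M**4 + 3*M**2 - 9 - 3*M**2) - 3 = (-13 + M**4) - 3 = -16 + M**4)
90 + j(-4)*(-31) = 90 + (-16 + (-4)**4)*(-31) = 90 + (-16 + 256)*(-31) = 90 + 240*(-31) = 90 - 7440 = -7350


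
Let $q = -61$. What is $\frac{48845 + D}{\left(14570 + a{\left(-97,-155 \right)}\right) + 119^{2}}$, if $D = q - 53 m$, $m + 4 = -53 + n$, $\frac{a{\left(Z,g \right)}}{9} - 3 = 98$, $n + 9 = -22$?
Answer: $\frac{2227}{1235} \approx 1.8032$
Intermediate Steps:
$n = -31$ ($n = -9 - 22 = -31$)
$a{\left(Z,g \right)} = 909$ ($a{\left(Z,g \right)} = 27 + 9 \cdot 98 = 27 + 882 = 909$)
$m = -88$ ($m = -4 - 84 = -88$)
$D = 4603$ ($D = -61 - -4664 = -61 + 4664 = 4603$)
$\frac{48845 + D}{\left(14570 + a{\left(-97,-155 \right)}\right) + 119^{2}} = \frac{48845 + 4603}{\left(14570 + 909\right) + 119^{2}} = \frac{53448}{15479 + 14161} = \frac{53448}{29640} = 53448 \cdot \frac{1}{29640} = \frac{2227}{1235}$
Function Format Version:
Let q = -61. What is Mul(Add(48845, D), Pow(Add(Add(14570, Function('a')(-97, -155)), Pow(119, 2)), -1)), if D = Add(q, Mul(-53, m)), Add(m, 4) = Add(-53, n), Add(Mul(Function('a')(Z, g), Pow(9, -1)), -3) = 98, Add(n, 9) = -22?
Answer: Rational(2227, 1235) ≈ 1.8032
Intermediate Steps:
n = -31 (n = Add(-9, -22) = -31)
Function('a')(Z, g) = 909 (Function('a')(Z, g) = Add(27, Mul(9, 98)) = Add(27, 882) = 909)
m = -88 (m = Add(-4, Add(-53, -31)) = Add(-4, -84) = -88)
D = 4603 (D = Add(-61, Mul(-53, -88)) = Add(-61, 4664) = 4603)
Mul(Add(48845, D), Pow(Add(Add(14570, Function('a')(-97, -155)), Pow(119, 2)), -1)) = Mul(Add(48845, 4603), Pow(Add(Add(14570, 909), Pow(119, 2)), -1)) = Mul(53448, Pow(Add(15479, 14161), -1)) = Mul(53448, Pow(29640, -1)) = Mul(53448, Rational(1, 29640)) = Rational(2227, 1235)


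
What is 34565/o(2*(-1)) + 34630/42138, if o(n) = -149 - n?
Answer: -241901560/1032381 ≈ -234.31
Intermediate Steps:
34565/o(2*(-1)) + 34630/42138 = 34565/(-149 - 2*(-1)) + 34630/42138 = 34565/(-149 - 1*(-2)) + 34630*(1/42138) = 34565/(-149 + 2) + 17315/21069 = 34565/(-147) + 17315/21069 = 34565*(-1/147) + 17315/21069 = -34565/147 + 17315/21069 = -241901560/1032381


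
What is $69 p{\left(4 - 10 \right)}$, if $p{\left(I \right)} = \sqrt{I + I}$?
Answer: $138 i \sqrt{3} \approx 239.02 i$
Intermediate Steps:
$p{\left(I \right)} = \sqrt{2} \sqrt{I}$ ($p{\left(I \right)} = \sqrt{2 I} = \sqrt{2} \sqrt{I}$)
$69 p{\left(4 - 10 \right)} = 69 \sqrt{2} \sqrt{4 - 10} = 69 \sqrt{2} \sqrt{-6} = 69 \sqrt{2} i \sqrt{6} = 69 \cdot 2 i \sqrt{3} = 138 i \sqrt{3}$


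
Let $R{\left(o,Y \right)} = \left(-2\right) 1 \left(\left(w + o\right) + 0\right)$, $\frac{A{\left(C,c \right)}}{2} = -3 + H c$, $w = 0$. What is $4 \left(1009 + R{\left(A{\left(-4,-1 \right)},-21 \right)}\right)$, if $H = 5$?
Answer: $4164$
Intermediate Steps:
$A{\left(C,c \right)} = -6 + 10 c$ ($A{\left(C,c \right)} = 2 \left(-3 + 5 c\right) = -6 + 10 c$)
$R{\left(o,Y \right)} = - 2 o$ ($R{\left(o,Y \right)} = \left(-2\right) 1 \left(\left(0 + o\right) + 0\right) = - 2 \left(o + 0\right) = - 2 o$)
$4 \left(1009 + R{\left(A{\left(-4,-1 \right)},-21 \right)}\right) = 4 \left(1009 - 2 \left(-6 + 10 \left(-1\right)\right)\right) = 4 \left(1009 - 2 \left(-6 - 10\right)\right) = 4 \left(1009 - -32\right) = 4 \left(1009 + 32\right) = 4 \cdot 1041 = 4164$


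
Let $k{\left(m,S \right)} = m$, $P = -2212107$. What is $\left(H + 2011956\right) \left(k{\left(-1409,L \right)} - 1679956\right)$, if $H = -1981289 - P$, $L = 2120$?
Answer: $-3770921706510$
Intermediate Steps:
$H = 230818$ ($H = -1981289 - -2212107 = -1981289 + 2212107 = 230818$)
$\left(H + 2011956\right) \left(k{\left(-1409,L \right)} - 1679956\right) = \left(230818 + 2011956\right) \left(-1409 - 1679956\right) = 2242774 \left(-1681365\right) = -3770921706510$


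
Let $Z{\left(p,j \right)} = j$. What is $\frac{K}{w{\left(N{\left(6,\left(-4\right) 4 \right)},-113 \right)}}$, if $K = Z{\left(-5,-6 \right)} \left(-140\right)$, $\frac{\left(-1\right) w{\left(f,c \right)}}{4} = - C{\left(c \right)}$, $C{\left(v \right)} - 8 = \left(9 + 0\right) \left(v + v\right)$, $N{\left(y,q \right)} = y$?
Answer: $- \frac{105}{1013} \approx -0.10365$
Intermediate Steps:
$C{\left(v \right)} = 8 + 18 v$ ($C{\left(v \right)} = 8 + \left(9 + 0\right) \left(v + v\right) = 8 + 9 \cdot 2 v = 8 + 18 v$)
$w{\left(f,c \right)} = 32 + 72 c$ ($w{\left(f,c \right)} = - 4 \left(- (8 + 18 c)\right) = - 4 \left(-8 - 18 c\right) = 32 + 72 c$)
$K = 840$ ($K = \left(-6\right) \left(-140\right) = 840$)
$\frac{K}{w{\left(N{\left(6,\left(-4\right) 4 \right)},-113 \right)}} = \frac{840}{32 + 72 \left(-113\right)} = \frac{840}{32 - 8136} = \frac{840}{-8104} = 840 \left(- \frac{1}{8104}\right) = - \frac{105}{1013}$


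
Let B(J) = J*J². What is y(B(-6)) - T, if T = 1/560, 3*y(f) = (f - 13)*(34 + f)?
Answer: 23339677/1680 ≈ 13893.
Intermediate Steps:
B(J) = J³
y(f) = (-13 + f)*(34 + f)/3 (y(f) = ((f - 13)*(34 + f))/3 = ((-13 + f)*(34 + f))/3 = (-13 + f)*(34 + f)/3)
T = 1/560 ≈ 0.0017857
y(B(-6)) - T = (-442/3 + 7*(-6)³ + ((-6)³)²/3) - 1*1/560 = (-442/3 + 7*(-216) + (⅓)*(-216)²) - 1/560 = (-442/3 - 1512 + (⅓)*46656) - 1/560 = (-442/3 - 1512 + 15552) - 1/560 = 41678/3 - 1/560 = 23339677/1680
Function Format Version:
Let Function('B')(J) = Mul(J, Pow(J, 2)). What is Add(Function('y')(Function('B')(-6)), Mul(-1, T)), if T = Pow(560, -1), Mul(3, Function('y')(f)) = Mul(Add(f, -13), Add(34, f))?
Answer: Rational(23339677, 1680) ≈ 13893.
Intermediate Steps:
Function('B')(J) = Pow(J, 3)
Function('y')(f) = Mul(Rational(1, 3), Add(-13, f), Add(34, f)) (Function('y')(f) = Mul(Rational(1, 3), Mul(Add(f, -13), Add(34, f))) = Mul(Rational(1, 3), Mul(Add(-13, f), Add(34, f))) = Mul(Rational(1, 3), Add(-13, f), Add(34, f)))
T = Rational(1, 560) ≈ 0.0017857
Add(Function('y')(Function('B')(-6)), Mul(-1, T)) = Add(Add(Rational(-442, 3), Mul(7, Pow(-6, 3)), Mul(Rational(1, 3), Pow(Pow(-6, 3), 2))), Mul(-1, Rational(1, 560))) = Add(Add(Rational(-442, 3), Mul(7, -216), Mul(Rational(1, 3), Pow(-216, 2))), Rational(-1, 560)) = Add(Add(Rational(-442, 3), -1512, Mul(Rational(1, 3), 46656)), Rational(-1, 560)) = Add(Add(Rational(-442, 3), -1512, 15552), Rational(-1, 560)) = Add(Rational(41678, 3), Rational(-1, 560)) = Rational(23339677, 1680)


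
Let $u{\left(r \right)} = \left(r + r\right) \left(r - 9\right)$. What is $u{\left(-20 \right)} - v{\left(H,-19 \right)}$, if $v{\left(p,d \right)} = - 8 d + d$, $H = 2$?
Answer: $1027$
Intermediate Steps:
$u{\left(r \right)} = 2 r \left(-9 + r\right)$
$v{\left(p,d \right)} = - 7 d$
$u{\left(-20 \right)} - v{\left(H,-19 \right)} = 2 \left(-20\right) \left(-9 - 20\right) - \left(-7\right) \left(-19\right) = 2 \left(-20\right) \left(-29\right) - 133 = 1160 - 133 = 1027$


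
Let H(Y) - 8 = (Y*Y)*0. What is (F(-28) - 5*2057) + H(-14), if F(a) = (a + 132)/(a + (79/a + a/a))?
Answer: -8584207/835 ≈ -10280.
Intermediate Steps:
H(Y) = 8 (H(Y) = 8 + (Y*Y)*0 = 8 + Y**2*0 = 8 + 0 = 8)
F(a) = (132 + a)/(1 + a + 79/a) (F(a) = (132 + a)/(a + (79/a + 1)) = (132 + a)/(a + (1 + 79/a)) = (132 + a)/(1 + a + 79/a))
(F(-28) - 5*2057) + H(-14) = (-28*(132 - 28)/(79 - 28 + (-28)**2) - 5*2057) + 8 = (-28*104/(79 - 28 + 784) - 10285) + 8 = (-28*104/835 - 10285) + 8 = (-28*1/835*104 - 10285) + 8 = (-2912/835 - 10285) + 8 = -8590887/835 + 8 = -8584207/835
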